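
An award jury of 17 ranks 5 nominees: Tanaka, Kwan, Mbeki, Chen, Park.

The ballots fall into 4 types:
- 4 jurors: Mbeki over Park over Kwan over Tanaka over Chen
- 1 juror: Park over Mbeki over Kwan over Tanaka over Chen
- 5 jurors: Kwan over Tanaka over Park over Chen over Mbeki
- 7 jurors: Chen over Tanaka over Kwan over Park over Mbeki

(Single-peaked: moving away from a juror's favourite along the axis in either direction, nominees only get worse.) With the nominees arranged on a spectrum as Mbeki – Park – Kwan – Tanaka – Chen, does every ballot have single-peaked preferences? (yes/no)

yes

Axis positions: Mbeki=1, Park=2, Kwan=3, Tanaka=4, Chen=5.
Type 1 (peak Mbeki at position 1): ranking walks positions 1-2-3-4-5, expanding outward from the peak — single-peaked.
Type 2 (peak Park at position 2): ranking walks positions 2-1-3-4-5, expanding outward from the peak — single-peaked.
Type 3 (peak Kwan at position 3): ranking walks positions 3-4-2-5-1, expanding outward from the peak — single-peaked.
Type 4 (peak Chen at position 5): ranking walks positions 5-4-3-2-1, expanding outward from the peak — single-peaked.
Every ranking is single-peaked on this axis.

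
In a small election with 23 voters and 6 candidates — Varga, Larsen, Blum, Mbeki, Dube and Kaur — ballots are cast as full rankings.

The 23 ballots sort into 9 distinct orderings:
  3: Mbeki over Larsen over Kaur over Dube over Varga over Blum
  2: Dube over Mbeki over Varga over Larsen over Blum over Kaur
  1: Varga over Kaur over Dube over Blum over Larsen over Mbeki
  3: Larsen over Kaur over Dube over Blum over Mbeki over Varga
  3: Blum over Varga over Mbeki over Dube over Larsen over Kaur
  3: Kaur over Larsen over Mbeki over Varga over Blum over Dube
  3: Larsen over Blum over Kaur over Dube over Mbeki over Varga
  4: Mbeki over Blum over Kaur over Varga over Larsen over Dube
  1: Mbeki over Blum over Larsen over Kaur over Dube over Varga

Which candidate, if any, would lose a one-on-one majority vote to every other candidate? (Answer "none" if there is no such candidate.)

Varga

Pairwise majorities:
Varga vs Larsen: Larsen wins 13–10.
Varga–Blum: Blum 14–9.
Varga vs Mbeki: Mbeki wins 19–4.
Varga vs Dube: Dube, 12–11.
Varga vs Kaur: Kaur, 17–6.
Larsen vs Blum: 3+2+3+3+3 = 14 for Larsen, 9 for Blum — Larsen by 14–9.
Larsen vs Mbeki: Mbeki, 13–10.
Larsen vs Dube: Larsen wins 17–6.
Larsen vs Kaur: Larsen is ranked higher on 3+2+3+3+3+1 = 15 ballots, Kaur on 8. Larsen wins 15–8.
Blum vs Mbeki: 10 to 13, Mbeki.
Blum vs Dube: Blum preferred on 3+3+3+4+1 = 14 ballots; Blum wins 14–9.
Blum vs Kaur: Blum wins 13–10.
Mbeki vs Dube: Mbeki, 14–9.
Mbeki vs Kaur: Mbeki wins 13–10.
Dube vs Kaur: Kaur, 18–5.
Only Varga has no wins; Varga is the Condorcet loser.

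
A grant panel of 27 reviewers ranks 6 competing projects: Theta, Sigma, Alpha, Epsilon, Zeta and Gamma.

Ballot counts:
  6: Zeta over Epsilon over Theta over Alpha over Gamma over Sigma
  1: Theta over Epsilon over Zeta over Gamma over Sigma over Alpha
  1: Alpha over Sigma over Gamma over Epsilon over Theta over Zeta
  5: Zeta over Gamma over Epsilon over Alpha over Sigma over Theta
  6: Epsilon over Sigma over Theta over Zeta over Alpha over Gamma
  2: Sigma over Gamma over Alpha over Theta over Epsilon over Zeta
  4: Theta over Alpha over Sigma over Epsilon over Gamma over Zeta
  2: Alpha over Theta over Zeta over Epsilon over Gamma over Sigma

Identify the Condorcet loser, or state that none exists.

none

Head-to-head results (27 reviewers):
Theta–Sigma: Sigma 14–13.
Theta vs Alpha: Theta wins 17–10.
Theta–Epsilon: Epsilon 18–9.
Theta vs Zeta: Theta, 16–11.
Theta vs Gamma: Theta, 19–8.
Sigma vs Alpha: Alpha, 18–9.
Sigma vs Epsilon: Epsilon wins 20–7.
Sigma vs Zeta: 1+6+2+4 = 13 for Sigma, 14 for Zeta — Zeta by 14–13.
Sigma–Gamma: Gamma 14–13.
Alpha–Epsilon: Epsilon 18–9.
Alpha vs Zeta: Zeta wins 18–9.
Alpha vs Gamma: Alpha preferred on 6+1+6+4+2 = 19 ballots; Alpha wins 19–8.
Epsilon–Zeta: Epsilon 14–13.
Epsilon vs Gamma: Epsilon wins 19–8.
Zeta vs Gamma: 6+1+5+6+2 = 20 for Zeta, 7 for Gamma — Zeta by 20–7.
Each project has at least one pairwise win (Theta beats Alpha; Sigma beats Theta; Alpha beats Sigma; Epsilon beats Theta; Zeta beats Sigma; Gamma beats Sigma) — no Condorcet loser.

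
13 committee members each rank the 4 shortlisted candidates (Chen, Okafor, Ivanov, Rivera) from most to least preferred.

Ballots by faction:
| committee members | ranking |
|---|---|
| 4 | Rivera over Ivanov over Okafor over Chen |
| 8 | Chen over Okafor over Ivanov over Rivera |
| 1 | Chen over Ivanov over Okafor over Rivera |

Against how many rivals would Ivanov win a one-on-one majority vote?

Ivanov against each rival (13 committee members):
Ivanov vs Chen: 4 to 9, Chen.
Ivanov–Okafor: Okafor 8–5.
Ivanov vs Rivera: 9 to 4, Ivanov.
Ivanov beats Rivera; loses to Chen, Okafor — 1 pairwise win.

1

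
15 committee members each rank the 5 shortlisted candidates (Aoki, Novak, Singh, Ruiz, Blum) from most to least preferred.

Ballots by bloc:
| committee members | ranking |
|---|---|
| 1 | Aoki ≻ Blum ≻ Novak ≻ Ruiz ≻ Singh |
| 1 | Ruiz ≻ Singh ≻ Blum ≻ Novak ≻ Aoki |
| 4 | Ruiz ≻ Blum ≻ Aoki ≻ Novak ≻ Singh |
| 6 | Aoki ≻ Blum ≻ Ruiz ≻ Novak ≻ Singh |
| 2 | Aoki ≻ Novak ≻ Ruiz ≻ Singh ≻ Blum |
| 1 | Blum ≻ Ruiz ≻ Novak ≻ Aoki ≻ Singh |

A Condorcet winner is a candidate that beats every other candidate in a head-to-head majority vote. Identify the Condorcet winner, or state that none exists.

Pairwise majorities:
Aoki vs Novak: Aoki, 13–2.
Aoki vs Singh: Aoki, 14–1.
Aoki vs Ruiz: Aoki, 9–6.
Aoki–Blum: Aoki 9–6.
Novak vs Singh: Novak wins 14–1.
Novak vs Ruiz: Ruiz, 12–3.
Novak vs Blum: Blum wins 13–2.
Singh vs Ruiz: Ruiz wins 15–0.
Singh vs Blum: Blum, 12–3.
Ruiz–Blum: Blum 8–7.
Only Aoki has no losses; Aoki is the Condorcet winner.

Aoki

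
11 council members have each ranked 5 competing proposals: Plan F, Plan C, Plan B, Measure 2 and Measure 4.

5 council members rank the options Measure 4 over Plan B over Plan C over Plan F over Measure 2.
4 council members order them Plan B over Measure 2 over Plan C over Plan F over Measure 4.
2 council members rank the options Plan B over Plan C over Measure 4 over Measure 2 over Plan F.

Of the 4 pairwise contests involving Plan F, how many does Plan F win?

Plan F against each rival (11 council members):
Plan F vs Plan C: 0 to 11, Plan C.
Plan F vs Plan B: Plan B wins 11–0.
Plan F–Measure 2: Measure 2 6–5.
Plan F vs Measure 4: Measure 4 wins 7–4.
Plan F beats no one; loses to Plan C, Plan B, Measure 2, Measure 4 — 0 pairwise wins.

0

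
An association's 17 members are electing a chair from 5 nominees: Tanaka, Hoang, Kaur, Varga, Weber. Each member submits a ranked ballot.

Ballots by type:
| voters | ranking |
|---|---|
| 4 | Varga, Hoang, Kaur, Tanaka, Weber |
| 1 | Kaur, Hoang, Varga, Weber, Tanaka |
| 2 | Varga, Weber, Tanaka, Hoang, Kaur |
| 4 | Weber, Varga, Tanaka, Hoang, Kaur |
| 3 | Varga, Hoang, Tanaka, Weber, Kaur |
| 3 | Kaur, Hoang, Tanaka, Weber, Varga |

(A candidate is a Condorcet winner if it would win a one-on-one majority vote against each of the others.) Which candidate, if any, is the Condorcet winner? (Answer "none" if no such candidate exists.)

Check each pair by majority over 17 ballots:
Tanaka vs Hoang: 6 to 11, Hoang.
Tanaka vs Kaur: Tanaka is ranked higher on 2+4+3 = 9 ballots, Kaur on 8. Tanaka wins 9–8.
Tanaka vs Varga: Tanaka preferred on 3 ballots; Varga wins 14–3.
Tanaka vs Weber: Tanaka preferred on 4+3+3 = 10 ballots; Tanaka wins 10–7.
Hoang vs Kaur: Hoang preferred on 4+2+4+3 = 13 ballots; Hoang wins 13–4.
Hoang vs Varga: Hoang is ranked higher on 1+3 = 4 ballots, Varga on 13. Varga wins 13–4.
Hoang vs Weber: 4+1+3+3 = 11 for Hoang, 6 for Weber — Hoang by 11–6.
Kaur vs Varga: Kaur is ranked higher on 1+3 = 4 ballots, Varga on 13. Varga wins 13–4.
Kaur vs Weber: Kaur preferred on 4+1+3 = 8 ballots; Weber wins 9–8.
Varga vs Weber: Varga is ranked higher on 4+1+2+3 = 10 ballots, Weber on 7. Varga wins 10–7.
Varga defeats every rival head-to-head and is the Condorcet winner.

Varga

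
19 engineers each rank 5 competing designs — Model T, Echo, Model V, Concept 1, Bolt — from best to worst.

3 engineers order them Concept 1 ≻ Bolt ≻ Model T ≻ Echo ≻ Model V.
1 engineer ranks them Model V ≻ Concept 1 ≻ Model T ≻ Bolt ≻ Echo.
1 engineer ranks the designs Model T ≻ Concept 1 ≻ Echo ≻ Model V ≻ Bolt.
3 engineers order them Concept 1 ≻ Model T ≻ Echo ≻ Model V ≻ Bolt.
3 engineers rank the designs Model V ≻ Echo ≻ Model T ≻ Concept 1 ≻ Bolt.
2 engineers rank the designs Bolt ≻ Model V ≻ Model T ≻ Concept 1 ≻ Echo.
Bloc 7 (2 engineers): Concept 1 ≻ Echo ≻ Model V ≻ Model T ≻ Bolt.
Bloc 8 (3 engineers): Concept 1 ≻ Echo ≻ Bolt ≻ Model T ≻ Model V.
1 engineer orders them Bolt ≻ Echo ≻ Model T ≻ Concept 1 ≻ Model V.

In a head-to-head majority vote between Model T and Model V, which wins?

Model T

Ballots ranking Model T above Model V: 3 + 1 + 3 + 3 + 1 = 11.
Ballots ranking Model V above Model T: 19 − 11 = 8.
Model T wins the head-to-head 11–8.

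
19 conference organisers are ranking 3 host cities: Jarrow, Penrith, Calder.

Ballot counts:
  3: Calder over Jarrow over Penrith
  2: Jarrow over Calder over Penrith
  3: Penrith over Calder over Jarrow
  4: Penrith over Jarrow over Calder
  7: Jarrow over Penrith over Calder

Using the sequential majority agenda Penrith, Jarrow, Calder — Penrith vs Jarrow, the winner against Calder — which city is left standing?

Round 1: Penrith vs Jarrow — 7–12, Jarrow advances.
Round 2: Jarrow vs Calder — 13–6, Jarrow advances.
Jarrow survives the agenda.

Jarrow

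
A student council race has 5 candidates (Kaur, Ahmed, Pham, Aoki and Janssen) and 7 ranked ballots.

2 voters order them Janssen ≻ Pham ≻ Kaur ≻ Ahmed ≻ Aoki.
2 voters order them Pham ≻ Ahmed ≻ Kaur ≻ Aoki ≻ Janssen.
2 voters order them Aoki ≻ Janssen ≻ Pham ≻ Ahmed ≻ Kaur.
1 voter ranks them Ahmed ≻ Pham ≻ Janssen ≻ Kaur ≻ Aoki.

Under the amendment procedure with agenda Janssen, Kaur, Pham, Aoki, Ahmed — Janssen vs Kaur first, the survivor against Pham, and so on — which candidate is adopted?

Round 1: Janssen vs Kaur — 5–2, Janssen advances.
Round 2: Janssen vs Pham — 4–3, Janssen advances.
Round 3: Janssen vs Aoki — 3–4, Aoki advances.
Round 4: Aoki vs Ahmed — 2–5, Ahmed advances.
The agenda winner is Ahmed.

Ahmed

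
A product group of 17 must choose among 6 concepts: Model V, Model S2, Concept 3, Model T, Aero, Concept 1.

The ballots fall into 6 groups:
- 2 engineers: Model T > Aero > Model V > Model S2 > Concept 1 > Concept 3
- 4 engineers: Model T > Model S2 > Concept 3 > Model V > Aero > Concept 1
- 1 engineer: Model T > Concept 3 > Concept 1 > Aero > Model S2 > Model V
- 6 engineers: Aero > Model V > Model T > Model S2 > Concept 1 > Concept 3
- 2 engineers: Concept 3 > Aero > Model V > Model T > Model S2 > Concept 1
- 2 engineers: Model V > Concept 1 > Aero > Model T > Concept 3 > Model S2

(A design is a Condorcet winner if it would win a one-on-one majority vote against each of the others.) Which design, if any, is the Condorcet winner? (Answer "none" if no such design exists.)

Aero

Head-to-head results (17 engineers):
Model V vs Model S2: 2+6+2+2 = 12 for Model V, 5 for Model S2 — Model V by 12–5.
Model V vs Concept 3: Model V preferred on 2+6+2 = 10 ballots; Model V wins 10–7.
Model V vs Model T: Model V is ranked higher on 6+2+2 = 10 ballots, Model T on 7. Model V wins 10–7.
Model V vs Aero: 4+2 = 6 for Model V, 11 for Aero — Aero by 11–6.
Model V vs Concept 1: 16 to 1, Model V.
Model S2 vs Concept 3: Model S2 preferred on 2+4+6 = 12 ballots; Model S2 wins 12–5.
Model S2 vs Model T: Model S2 preferred on 0 ballots; Model T wins 17–0.
Model S2 vs Aero: Model S2 preferred on 4 ballots; Aero wins 13–4.
Model S2 vs Concept 1: 14 to 3, Model S2.
Concept 3 vs Model T: 2 for Concept 3, 15 for Model T — Model T by 15–2.
Concept 3 vs Aero: Concept 3 is ranked higher on 4+1+2 = 7 ballots, Aero on 10. Aero wins 10–7.
Concept 3 vs Concept 1: Concept 3 preferred on 4+1+2 = 7 ballots; Concept 1 wins 10–7.
Model T vs Aero: 2+4+1 = 7 for Model T, 10 for Aero — Aero by 10–7.
Model T vs Concept 1: Model T preferred on 2+4+1+6+2 = 15 ballots; Model T wins 15–2.
Aero vs Concept 1: 2+4+6+2 = 14 for Aero, 3 for Concept 1 — Aero by 14–3.
Aero wins every pairwise contest, so Aero is the Condorcet winner.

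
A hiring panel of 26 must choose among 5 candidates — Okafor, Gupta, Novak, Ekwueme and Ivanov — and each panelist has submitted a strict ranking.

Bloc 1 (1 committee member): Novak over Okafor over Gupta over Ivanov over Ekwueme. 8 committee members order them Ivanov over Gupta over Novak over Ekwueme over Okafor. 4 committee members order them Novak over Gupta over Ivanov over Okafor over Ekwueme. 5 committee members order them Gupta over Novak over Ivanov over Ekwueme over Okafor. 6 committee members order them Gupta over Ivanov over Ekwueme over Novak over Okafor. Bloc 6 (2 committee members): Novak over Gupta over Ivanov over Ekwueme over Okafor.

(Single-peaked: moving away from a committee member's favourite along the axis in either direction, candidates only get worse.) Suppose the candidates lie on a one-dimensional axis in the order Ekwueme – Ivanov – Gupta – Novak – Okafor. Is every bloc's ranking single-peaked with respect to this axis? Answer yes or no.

Axis positions: Ekwueme=1, Ivanov=2, Gupta=3, Novak=4, Okafor=5.
Bloc 1 (peak Novak at position 4): ranking walks positions 4-5-3-2-1, expanding outward from the peak — single-peaked.
Bloc 2 (peak Ivanov at position 2): ranking walks positions 2-3-4-1-5, expanding outward from the peak — single-peaked.
Bloc 3 (peak Novak at position 4): ranking walks positions 4-3-2-5-1, expanding outward from the peak — single-peaked.
Bloc 4 (peak Gupta at position 3): ranking walks positions 3-4-2-1-5, expanding outward from the peak — single-peaked.
Bloc 5 (peak Gupta at position 3): ranking walks positions 3-2-1-4-5, expanding outward from the peak — single-peaked.
Bloc 6 (peak Novak at position 4): ranking walks positions 4-3-2-1-5, expanding outward from the peak — single-peaked.
Every ranking is single-peaked on this axis.

yes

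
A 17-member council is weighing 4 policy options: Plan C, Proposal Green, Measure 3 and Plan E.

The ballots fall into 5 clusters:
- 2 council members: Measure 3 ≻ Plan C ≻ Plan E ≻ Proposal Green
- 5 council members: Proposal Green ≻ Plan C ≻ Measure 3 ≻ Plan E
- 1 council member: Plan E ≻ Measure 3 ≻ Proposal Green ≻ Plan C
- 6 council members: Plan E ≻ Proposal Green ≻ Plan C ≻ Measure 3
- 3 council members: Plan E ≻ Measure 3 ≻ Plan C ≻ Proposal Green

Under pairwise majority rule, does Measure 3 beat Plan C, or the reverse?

Plan C

Ballots ranking Measure 3 above Plan C: 2 + 1 + 3 = 6.
Ballots ranking Plan C above Measure 3: 17 − 6 = 11.
Plan C wins the head-to-head 11–6.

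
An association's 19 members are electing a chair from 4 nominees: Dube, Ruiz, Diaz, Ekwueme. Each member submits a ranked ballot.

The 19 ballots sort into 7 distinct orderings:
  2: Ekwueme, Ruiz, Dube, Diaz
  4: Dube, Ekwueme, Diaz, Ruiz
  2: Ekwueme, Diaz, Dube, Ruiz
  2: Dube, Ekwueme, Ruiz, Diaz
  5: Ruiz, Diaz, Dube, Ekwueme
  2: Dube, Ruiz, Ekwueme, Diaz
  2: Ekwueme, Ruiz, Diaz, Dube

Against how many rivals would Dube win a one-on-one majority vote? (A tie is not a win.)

Dube against each rival (19 voters):
Dube vs Ruiz: 10 to 9, Dube.
Dube vs Diaz: 10 to 9, Dube.
Dube vs Ekwueme: Dube wins 13–6.
Dube beats Ruiz, Diaz, Ekwueme — 3 pairwise wins.

3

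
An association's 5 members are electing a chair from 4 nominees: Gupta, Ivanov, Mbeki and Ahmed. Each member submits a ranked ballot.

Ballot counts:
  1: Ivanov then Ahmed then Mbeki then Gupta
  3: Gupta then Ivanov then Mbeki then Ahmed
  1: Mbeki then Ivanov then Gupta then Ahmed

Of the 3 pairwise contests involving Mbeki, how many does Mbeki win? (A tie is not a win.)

Mbeki against each rival (5 voters):
Mbeki vs Gupta: Gupta, 3–2.
Mbeki–Ivanov: Ivanov 4–1.
Mbeki vs Ahmed: Mbeki is ranked higher on 3+1 = 4 ballots, Ahmed on 1. Mbeki wins 4–1.
Mbeki beats Ahmed; loses to Gupta, Ivanov — 1 pairwise win.

1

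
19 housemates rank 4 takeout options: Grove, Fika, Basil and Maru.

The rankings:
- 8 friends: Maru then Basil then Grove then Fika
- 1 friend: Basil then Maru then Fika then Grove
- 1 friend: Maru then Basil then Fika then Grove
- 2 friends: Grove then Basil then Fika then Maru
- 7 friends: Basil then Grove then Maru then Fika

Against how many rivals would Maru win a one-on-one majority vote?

2

Maru against each rival (19 friends):
Maru vs Grove: Maru, 10–9.
Maru vs Fika: 8+1+1+7 = 17 for Maru, 2 for Fika — Maru by 17–2.
Maru vs Basil: Maru is ranked higher on 8+1 = 9 ballots, Basil on 10. Basil wins 10–9.
Maru beats Grove, Fika; loses to Basil — 2 pairwise wins.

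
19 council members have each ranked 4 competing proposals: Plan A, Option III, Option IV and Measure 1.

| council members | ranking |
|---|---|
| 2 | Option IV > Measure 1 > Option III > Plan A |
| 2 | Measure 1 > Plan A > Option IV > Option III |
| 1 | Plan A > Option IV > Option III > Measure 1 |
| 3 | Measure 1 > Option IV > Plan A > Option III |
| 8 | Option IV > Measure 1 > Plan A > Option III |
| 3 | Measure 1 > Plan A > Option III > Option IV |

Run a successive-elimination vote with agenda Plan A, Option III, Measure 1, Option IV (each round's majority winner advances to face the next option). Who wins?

Round 1: Plan A vs Option III — 17–2, Plan A advances.
Round 2: Plan A vs Measure 1 — 1–18, Measure 1 advances.
Round 3: Measure 1 vs Option IV — 8–11, Option IV advances.
The agenda winner is Option IV.

Option IV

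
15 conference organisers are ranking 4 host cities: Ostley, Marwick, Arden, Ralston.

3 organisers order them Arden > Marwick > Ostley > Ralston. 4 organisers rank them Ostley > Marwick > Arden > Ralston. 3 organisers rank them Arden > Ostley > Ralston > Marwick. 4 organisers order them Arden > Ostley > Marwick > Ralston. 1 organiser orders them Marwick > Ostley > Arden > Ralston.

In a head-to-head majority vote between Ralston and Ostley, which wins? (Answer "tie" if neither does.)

Ostley

No ballot ranks Ralston above Ostley: 0.
Ballots ranking Ostley above Ralston: 15 − 0 = 15.
Ostley wins the head-to-head 15–0.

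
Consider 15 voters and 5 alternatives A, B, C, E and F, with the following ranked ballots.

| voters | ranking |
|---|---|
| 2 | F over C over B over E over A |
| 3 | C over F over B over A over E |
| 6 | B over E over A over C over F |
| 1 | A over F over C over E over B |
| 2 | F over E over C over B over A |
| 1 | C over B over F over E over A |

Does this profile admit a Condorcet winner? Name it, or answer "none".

Check each pair by majority over 15 ballots:
A vs B: A is ranked higher on 1 ballot, B on 14. B wins 14–1.
A vs C: A is ranked higher on 6+1 = 7 ballots, C on 8. C wins 8–7.
A vs E: E wins 11–4.
A–F: F 8–7.
B vs C: C wins 9–6.
B–E: B 12–3.
B vs F: F wins 8–7.
C vs E: 7 to 8, E.
C vs F: C wins 10–5.
E vs F: E preferred on 6 ballots; F wins 9–6.
Each alternative drops at least one matchup (A loses to B; B loses to C; C loses to E; E loses to B; F loses to C); the cycle B > E > C > B rules out a Condorcet winner.

none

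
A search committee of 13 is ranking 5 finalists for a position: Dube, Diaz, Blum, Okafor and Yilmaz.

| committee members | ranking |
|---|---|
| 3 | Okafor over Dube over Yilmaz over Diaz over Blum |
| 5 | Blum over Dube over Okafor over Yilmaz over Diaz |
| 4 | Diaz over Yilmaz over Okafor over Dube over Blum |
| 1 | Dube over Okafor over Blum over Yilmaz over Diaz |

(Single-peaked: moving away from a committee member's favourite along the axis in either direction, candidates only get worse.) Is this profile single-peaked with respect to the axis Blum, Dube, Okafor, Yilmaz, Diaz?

Axis positions: Blum=1, Dube=2, Okafor=3, Yilmaz=4, Diaz=5.
Ballot type 1 (peak Okafor at position 3): ranking walks positions 3-2-4-5-1, expanding outward from the peak — single-peaked.
Ballot type 2 (peak Blum at position 1): ranking walks positions 1-2-3-4-5, expanding outward from the peak — single-peaked.
Ballot type 3 (peak Diaz at position 5): ranking walks positions 5-4-3-2-1, expanding outward from the peak — single-peaked.
Ballot type 4 (peak Dube at position 2): ranking walks positions 2-3-1-4-5, expanding outward from the peak — single-peaked.
Every ranking is single-peaked on this axis.

yes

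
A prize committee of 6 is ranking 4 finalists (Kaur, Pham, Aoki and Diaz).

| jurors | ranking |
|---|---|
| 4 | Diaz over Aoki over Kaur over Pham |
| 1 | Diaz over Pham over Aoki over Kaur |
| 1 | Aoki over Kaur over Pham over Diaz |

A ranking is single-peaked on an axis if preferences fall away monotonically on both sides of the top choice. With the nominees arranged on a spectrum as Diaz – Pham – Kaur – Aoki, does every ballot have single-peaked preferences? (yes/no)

Axis positions: Diaz=1, Pham=2, Kaur=3, Aoki=4.
Cluster 1: ranking walks positions 1-4-3-2; Aoki is ranked above Pham even though Pham lies between Aoki and the peak Diaz on the axis — preferences dip and rise again. Not single-peaked.
Cluster 2: ranking walks positions 1-2-4-3; Aoki is ranked above Kaur even though Kaur lies between Aoki and the peak Diaz on the axis — preferences dip and rise again. Not single-peaked.
Cluster 3 (peak Aoki at position 4): ranking walks positions 4-3-2-1, expanding outward from the peak — single-peaked.
Cluster 1 violates single-peakedness, so the profile is not single-peaked on this axis.

no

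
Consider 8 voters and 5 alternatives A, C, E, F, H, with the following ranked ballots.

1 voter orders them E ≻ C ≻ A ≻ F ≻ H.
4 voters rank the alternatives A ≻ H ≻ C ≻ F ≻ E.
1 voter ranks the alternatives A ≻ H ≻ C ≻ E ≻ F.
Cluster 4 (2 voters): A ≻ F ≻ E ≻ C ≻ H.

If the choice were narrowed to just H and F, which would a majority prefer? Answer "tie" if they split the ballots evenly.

Ballots ranking H above F: 4 + 1 = 5.
Ballots ranking F above H: 8 − 5 = 3.
H wins the head-to-head 5–3.

H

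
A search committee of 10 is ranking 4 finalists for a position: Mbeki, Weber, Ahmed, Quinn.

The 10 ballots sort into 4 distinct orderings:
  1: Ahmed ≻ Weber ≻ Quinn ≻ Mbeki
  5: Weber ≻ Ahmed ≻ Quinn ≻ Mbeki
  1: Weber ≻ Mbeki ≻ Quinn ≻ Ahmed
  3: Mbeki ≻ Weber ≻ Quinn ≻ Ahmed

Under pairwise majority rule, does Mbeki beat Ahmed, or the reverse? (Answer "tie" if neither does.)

Ahmed

Ballots ranking Mbeki above Ahmed: 1 + 3 = 4.
Ballots ranking Ahmed above Mbeki: 10 − 4 = 6.
Ahmed wins the head-to-head 6–4.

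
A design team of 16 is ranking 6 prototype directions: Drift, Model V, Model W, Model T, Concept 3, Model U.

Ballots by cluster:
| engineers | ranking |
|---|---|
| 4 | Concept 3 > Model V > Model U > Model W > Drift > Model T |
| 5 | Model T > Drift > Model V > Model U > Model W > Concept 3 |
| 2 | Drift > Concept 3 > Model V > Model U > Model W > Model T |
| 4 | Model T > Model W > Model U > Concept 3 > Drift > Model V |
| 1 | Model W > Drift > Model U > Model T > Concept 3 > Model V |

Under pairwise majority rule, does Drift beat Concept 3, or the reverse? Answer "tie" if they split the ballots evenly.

Ballots ranking Drift above Concept 3: 5 + 2 + 1 = 8.
Ballots ranking Concept 3 above Drift: 16 − 8 = 8.
8–8: the pair ties.

tie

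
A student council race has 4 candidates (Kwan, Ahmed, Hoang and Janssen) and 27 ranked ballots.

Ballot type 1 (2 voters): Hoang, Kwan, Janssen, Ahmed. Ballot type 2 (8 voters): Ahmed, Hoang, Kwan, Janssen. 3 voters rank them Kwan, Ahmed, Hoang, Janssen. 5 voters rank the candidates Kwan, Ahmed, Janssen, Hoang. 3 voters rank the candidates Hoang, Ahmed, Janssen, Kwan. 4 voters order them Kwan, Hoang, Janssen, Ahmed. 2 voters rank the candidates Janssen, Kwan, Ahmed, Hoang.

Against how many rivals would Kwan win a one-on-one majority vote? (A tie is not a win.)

3

Kwan against each rival (27 voters):
Kwan vs Ahmed: Kwan wins 16–11.
Kwan vs Hoang: Kwan wins 14–13.
Kwan vs Janssen: Kwan, 22–5.
Kwan beats Ahmed, Hoang, Janssen — 3 pairwise wins.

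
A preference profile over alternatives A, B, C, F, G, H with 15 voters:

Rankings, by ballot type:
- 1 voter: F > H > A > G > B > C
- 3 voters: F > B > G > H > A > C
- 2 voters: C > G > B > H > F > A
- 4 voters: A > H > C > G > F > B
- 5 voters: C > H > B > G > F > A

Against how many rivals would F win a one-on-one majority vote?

F against each rival (15 voters):
F vs A: F, 11–4.
F vs B: F wins 8–7.
F vs C: C, 11–4.
F vs G: F is ranked higher on 1+3 = 4 ballots, G on 11. G wins 11–4.
F vs H: F is ranked higher on 1+3 = 4 ballots, H on 11. H wins 11–4.
F beats A, B; loses to C, G, H — 2 pairwise wins.

2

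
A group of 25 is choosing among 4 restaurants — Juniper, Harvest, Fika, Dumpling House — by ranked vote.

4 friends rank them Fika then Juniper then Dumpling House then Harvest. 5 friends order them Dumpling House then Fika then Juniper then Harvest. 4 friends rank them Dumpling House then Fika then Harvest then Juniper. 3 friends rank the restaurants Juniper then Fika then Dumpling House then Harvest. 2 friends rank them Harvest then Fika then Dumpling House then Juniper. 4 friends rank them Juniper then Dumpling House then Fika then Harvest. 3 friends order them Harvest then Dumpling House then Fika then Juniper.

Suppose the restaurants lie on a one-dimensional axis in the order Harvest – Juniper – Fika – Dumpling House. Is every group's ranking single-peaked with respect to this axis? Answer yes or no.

no

Axis positions: Harvest=1, Juniper=2, Fika=3, Dumpling House=4.
Group 1 (peak Fika at position 3): ranking walks positions 3-2-4-1, expanding outward from the peak — single-peaked.
Group 2 (peak Dumpling House at position 4): ranking walks positions 4-3-2-1, expanding outward from the peak — single-peaked.
Group 3: ranking walks positions 4-3-1-2; Harvest is ranked above Juniper even though Juniper lies between Harvest and the peak Dumpling House on the axis — preferences dip and rise again. Not single-peaked.
Group 4 (peak Juniper at position 2): ranking walks positions 2-3-4-1, expanding outward from the peak — single-peaked.
Group 5: ranking walks positions 1-3-4-2; Fika is ranked above Juniper even though Juniper lies between Fika and the peak Harvest on the axis — preferences dip and rise again. Not single-peaked.
Group 6: ranking walks positions 2-4-3-1; Dumpling House is ranked above Fika even though Fika lies between Dumpling House and the peak Juniper on the axis — preferences dip and rise again. Not single-peaked.
Group 7: ranking walks positions 1-4-3-2; Dumpling House is ranked above Juniper even though Juniper lies between Dumpling House and the peak Harvest on the axis — preferences dip and rise again. Not single-peaked.
Group 3 violates single-peakedness, so the profile is not single-peaked on this axis.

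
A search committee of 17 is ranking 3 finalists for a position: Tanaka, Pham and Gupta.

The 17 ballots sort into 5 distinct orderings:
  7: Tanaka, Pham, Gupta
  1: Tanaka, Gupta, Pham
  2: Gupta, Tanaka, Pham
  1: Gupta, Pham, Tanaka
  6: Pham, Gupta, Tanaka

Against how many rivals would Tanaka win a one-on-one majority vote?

Tanaka against each rival (17 committee members):
Tanaka vs Pham: Tanaka preferred on 7+1+2 = 10 ballots; Tanaka wins 10–7.
Tanaka vs Gupta: 7+1 = 8 for Tanaka, 9 for Gupta — Gupta by 9–8.
Tanaka beats Pham; loses to Gupta — 1 pairwise win.

1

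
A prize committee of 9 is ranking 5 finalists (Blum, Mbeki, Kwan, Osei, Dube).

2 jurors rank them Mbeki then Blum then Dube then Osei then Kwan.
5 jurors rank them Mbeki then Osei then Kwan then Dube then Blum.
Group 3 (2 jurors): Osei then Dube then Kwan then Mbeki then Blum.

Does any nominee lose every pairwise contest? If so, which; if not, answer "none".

Head-to-head results (9 jurors):
Blum vs Mbeki: 0 to 9, Mbeki.
Blum vs Kwan: Kwan wins 7–2.
Blum vs Osei: Osei, 7–2.
Blum vs Dube: Blum preferred on 2 ballots; Dube wins 7–2.
Mbeki–Kwan: Mbeki 7–2.
Mbeki vs Osei: Mbeki preferred on 2+5 = 7 ballots; Mbeki wins 7–2.
Mbeki vs Dube: Mbeki is ranked higher on 2+5 = 7 ballots, Dube on 2. Mbeki wins 7–2.
Kwan vs Osei: 0 to 9, Osei.
Kwan–Dube: Kwan 5–4.
Osei vs Dube: Osei is ranked higher on 5+2 = 7 ballots, Dube on 2. Osei wins 7–2.
Only Blum has no wins; Blum is the Condorcet loser.

Blum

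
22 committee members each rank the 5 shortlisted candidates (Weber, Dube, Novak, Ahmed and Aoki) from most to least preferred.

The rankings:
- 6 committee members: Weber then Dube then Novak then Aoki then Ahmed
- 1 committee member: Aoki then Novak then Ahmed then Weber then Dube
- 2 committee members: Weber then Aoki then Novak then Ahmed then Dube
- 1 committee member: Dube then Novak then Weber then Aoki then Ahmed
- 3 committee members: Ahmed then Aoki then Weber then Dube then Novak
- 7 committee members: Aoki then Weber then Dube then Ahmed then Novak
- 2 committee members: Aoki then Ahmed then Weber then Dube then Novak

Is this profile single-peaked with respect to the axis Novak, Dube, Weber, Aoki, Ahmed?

Axis positions: Novak=1, Dube=2, Weber=3, Aoki=4, Ahmed=5.
Bloc 1 (peak Weber at position 3): ranking walks positions 3-2-1-4-5, expanding outward from the peak — single-peaked.
Bloc 2: ranking walks positions 4-1-5-3-2; Novak is ranked above Weber even though Weber lies between Novak and the peak Aoki on the axis — preferences dip and rise again. Not single-peaked.
Bloc 3: ranking walks positions 3-4-1-5-2; Novak is ranked above Dube even though Dube lies between Novak and the peak Weber on the axis — preferences dip and rise again. Not single-peaked.
Bloc 4 (peak Dube at position 2): ranking walks positions 2-1-3-4-5, expanding outward from the peak — single-peaked.
Bloc 5 (peak Ahmed at position 5): ranking walks positions 5-4-3-2-1, expanding outward from the peak — single-peaked.
Bloc 6 (peak Aoki at position 4): ranking walks positions 4-3-2-5-1, expanding outward from the peak — single-peaked.
Bloc 7 (peak Aoki at position 4): ranking walks positions 4-5-3-2-1, expanding outward from the peak — single-peaked.
Bloc 2 violates single-peakedness, so the profile is not single-peaked on this axis.

no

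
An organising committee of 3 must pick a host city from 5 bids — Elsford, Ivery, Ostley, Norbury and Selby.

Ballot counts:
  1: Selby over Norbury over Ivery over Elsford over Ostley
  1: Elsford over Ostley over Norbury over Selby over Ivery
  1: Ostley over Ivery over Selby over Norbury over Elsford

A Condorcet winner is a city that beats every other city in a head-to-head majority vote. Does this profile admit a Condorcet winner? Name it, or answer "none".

Pairwise majorities:
Elsford vs Ivery: Elsford preferred on 1 ballot; Ivery wins 2–1.
Elsford vs Ostley: Elsford preferred on 1+1 = 2 ballots; Elsford wins 2–1.
Elsford vs Norbury: Elsford preferred on 1 ballot; Norbury wins 2–1.
Elsford vs Selby: 1 to 2, Selby.
Ivery vs Ostley: Ivery is ranked higher on 1 ballot, Ostley on 2. Ostley wins 2–1.
Ivery vs Norbury: Ivery is ranked higher on 1 ballot, Norbury on 2. Norbury wins 2–1.
Ivery vs Selby: Ivery is ranked higher on 1 ballot, Selby on 2. Selby wins 2–1.
Ostley vs Norbury: 2 to 1, Ostley.
Ostley vs Selby: 1+1 = 2 for Ostley, 1 for Selby — Ostley by 2–1.
Norbury vs Selby: Norbury is ranked higher on 1 ballot, Selby on 2. Selby wins 2–1.
Every city loses at least once (Elsford loses to Ivery; Ivery loses to Ostley; Ostley loses to Elsford; Norbury loses to Ostley; Selby loses to Ostley). The majority relation contains the cycle Elsford beats Ostley beats Ivery beats Elsford, so there is no Condorcet winner.

none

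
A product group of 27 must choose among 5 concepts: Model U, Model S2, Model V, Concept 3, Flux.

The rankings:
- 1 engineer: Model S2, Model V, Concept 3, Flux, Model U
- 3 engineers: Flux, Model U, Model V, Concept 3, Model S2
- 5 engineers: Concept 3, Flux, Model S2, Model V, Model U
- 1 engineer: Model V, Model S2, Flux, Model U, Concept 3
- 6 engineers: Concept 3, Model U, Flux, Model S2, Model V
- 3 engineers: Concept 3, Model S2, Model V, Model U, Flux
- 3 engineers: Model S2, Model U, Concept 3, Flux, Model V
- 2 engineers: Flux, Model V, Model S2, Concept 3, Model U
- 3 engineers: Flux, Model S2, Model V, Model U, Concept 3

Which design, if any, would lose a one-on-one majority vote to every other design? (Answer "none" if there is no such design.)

Head-to-head results (27 engineers):
Model U vs Model S2: Model S2 wins 18–9.
Model U vs Model V: Model V wins 15–12.
Model U vs Concept 3: Model U is ranked higher on 3+1+3+3 = 10 ballots, Concept 3 on 17. Concept 3 wins 17–10.
Model U vs Flux: Flux wins 15–12.
Model S2 vs Model V: Model S2 wins 21–6.
Model S2 vs Concept 3: Concept 3, 17–10.
Model S2 vs Flux: Flux, 19–8.
Model V vs Concept 3: 1+3+1+2+3 = 10 for Model V, 17 for Concept 3 — Concept 3 by 17–10.
Model V vs Flux: 1+1+3 = 5 for Model V, 22 for Flux — Flux by 22–5.
Concept 3 vs Flux: 1+5+6+3+3 = 18 for Concept 3, 9 for Flux — Concept 3 by 18–9.
Only Model U has no wins; Model U is the Condorcet loser.

Model U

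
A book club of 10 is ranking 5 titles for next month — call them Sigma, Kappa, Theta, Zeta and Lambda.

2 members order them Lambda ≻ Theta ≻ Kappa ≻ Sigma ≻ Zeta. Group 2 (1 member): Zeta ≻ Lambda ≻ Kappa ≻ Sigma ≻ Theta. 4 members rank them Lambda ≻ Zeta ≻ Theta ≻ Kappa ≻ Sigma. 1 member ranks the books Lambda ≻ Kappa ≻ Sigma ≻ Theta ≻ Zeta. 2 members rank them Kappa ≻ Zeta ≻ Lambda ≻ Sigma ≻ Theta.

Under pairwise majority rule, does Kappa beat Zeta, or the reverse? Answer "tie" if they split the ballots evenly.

Ballots ranking Kappa above Zeta: 2 + 1 + 2 = 5.
Ballots ranking Zeta above Kappa: 10 − 5 = 5.
5–5: the pair ties.

tie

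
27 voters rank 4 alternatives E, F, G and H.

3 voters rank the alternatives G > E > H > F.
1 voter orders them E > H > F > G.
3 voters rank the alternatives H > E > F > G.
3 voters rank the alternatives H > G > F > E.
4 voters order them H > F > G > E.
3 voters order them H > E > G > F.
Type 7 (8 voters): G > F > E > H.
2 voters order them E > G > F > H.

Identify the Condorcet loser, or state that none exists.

Head-to-head results (27 voters):
E vs F: F wins 15–12.
E vs G: G, 18–9.
E vs H: E preferred on 3+1+8+2 = 14 ballots; E wins 14–13.
F vs G: G, 19–8.
F vs H: 10 to 17, H.
G vs H: H wins 14–13.
Each alternative has at least one pairwise win (E beats H; F beats E; G beats E; H beats F) — no Condorcet loser.

none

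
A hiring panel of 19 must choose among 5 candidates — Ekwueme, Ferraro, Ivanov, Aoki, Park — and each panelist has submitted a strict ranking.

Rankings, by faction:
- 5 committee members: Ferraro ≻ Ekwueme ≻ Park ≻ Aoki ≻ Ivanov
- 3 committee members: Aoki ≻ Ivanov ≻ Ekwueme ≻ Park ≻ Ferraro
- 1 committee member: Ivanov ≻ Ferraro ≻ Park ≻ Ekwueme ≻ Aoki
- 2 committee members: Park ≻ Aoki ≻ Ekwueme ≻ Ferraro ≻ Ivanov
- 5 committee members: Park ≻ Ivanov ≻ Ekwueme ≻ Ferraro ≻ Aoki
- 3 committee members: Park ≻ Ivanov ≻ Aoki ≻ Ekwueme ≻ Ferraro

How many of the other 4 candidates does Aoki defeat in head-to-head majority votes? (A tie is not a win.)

Aoki against each rival (19 committee members):
Aoki vs Ekwueme: 8 to 11, Ekwueme.
Aoki vs Ferraro: Ferraro, 11–8.
Aoki vs Ivanov: Aoki wins 10–9.
Aoki vs Park: Park, 16–3.
Aoki beats Ivanov; loses to Ekwueme, Ferraro, Park — 1 pairwise win.

1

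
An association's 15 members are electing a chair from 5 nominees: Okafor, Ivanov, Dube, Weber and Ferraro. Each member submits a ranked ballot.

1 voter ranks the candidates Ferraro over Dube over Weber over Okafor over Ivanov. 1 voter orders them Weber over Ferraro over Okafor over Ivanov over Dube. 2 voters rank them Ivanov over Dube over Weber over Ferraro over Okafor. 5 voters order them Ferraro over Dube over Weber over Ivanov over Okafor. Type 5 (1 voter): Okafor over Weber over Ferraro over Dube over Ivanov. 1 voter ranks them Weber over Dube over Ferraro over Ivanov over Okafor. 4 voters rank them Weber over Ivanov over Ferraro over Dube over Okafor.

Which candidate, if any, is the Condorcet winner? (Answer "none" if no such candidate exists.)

none

Pairwise majorities:
Okafor vs Ivanov: Ivanov, 12–3.
Okafor–Dube: Dube 13–2.
Okafor–Weber: Weber 14–1.
Okafor vs Ferraro: Okafor is ranked higher on 1 ballot, Ferraro on 14. Ferraro wins 14–1.
Ivanov–Dube: Dube 8–7.
Ivanov vs Weber: Weber wins 13–2.
Ivanov vs Ferraro: 6 to 9, Ferraro.
Dube vs Weber: 8 to 7, Dube.
Dube vs Ferraro: Dube preferred on 2+1 = 3 ballots; Ferraro wins 12–3.
Weber vs Ferraro: 1+2+1+1+4 = 9 for Weber, 6 for Ferraro — Weber by 9–6.
Every candidate loses at least once (Okafor loses to Ivanov; Ivanov loses to Dube; Dube loses to Ferraro; Weber loses to Dube; Ferraro loses to Weber). The majority relation contains the cycle Dube beats Weber beats Ferraro beats Dube, so there is no Condorcet winner.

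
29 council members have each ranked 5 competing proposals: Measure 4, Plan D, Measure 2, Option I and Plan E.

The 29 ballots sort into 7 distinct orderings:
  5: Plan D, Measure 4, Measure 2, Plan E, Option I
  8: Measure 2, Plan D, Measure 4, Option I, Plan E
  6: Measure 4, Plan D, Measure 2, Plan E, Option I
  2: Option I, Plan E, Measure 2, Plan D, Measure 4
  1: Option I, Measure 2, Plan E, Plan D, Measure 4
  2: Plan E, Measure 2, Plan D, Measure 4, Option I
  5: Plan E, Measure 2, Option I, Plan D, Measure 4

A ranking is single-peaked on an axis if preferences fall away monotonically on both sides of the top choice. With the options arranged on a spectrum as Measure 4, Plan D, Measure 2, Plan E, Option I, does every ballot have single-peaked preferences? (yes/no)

Axis positions: Measure 4=1, Plan D=2, Measure 2=3, Plan E=4, Option I=5.
Cluster 1 (peak Plan D at position 2): ranking walks positions 2-1-3-4-5, expanding outward from the peak — single-peaked.
Cluster 2: ranking walks positions 3-2-1-5-4; Option I is ranked above Plan E even though Plan E lies between Option I and the peak Measure 2 on the axis — preferences dip and rise again. Not single-peaked.
Cluster 3 (peak Measure 4 at position 1): ranking walks positions 1-2-3-4-5, expanding outward from the peak — single-peaked.
Cluster 4 (peak Option I at position 5): ranking walks positions 5-4-3-2-1, expanding outward from the peak — single-peaked.
Cluster 5: ranking walks positions 5-3-4-2-1; Measure 2 is ranked above Plan E even though Plan E lies between Measure 2 and the peak Option I on the axis — preferences dip and rise again. Not single-peaked.
Cluster 6 (peak Plan E at position 4): ranking walks positions 4-3-2-1-5, expanding outward from the peak — single-peaked.
Cluster 7 (peak Plan E at position 4): ranking walks positions 4-3-5-2-1, expanding outward from the peak — single-peaked.
Cluster 2 violates single-peakedness, so the profile is not single-peaked on this axis.

no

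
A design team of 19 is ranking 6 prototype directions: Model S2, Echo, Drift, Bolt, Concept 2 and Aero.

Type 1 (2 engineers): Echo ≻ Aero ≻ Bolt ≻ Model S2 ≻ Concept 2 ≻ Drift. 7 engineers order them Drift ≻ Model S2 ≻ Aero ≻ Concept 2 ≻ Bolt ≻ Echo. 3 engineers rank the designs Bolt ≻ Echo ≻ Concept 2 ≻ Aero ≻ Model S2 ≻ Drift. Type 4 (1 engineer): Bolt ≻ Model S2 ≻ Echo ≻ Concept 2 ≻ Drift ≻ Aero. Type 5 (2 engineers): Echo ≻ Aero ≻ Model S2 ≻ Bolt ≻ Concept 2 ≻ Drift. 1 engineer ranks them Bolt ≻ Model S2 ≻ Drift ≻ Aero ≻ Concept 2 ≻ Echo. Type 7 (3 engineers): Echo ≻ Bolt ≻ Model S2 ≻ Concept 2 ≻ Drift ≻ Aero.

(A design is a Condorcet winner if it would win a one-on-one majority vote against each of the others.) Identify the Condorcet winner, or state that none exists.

none

Head-to-head results (19 engineers):
Model S2 vs Echo: 7+1+1 = 9 for Model S2, 10 for Echo — Echo by 10–9.
Model S2 vs Drift: Model S2 is ranked higher on 2+3+1+2+1+3 = 12 ballots, Drift on 7. Model S2 wins 12–7.
Model S2 vs Bolt: Model S2 is ranked higher on 7+2 = 9 ballots, Bolt on 10. Bolt wins 10–9.
Model S2 vs Concept 2: Model S2 is ranked higher on 2+7+1+2+1+3 = 16 ballots, Concept 2 on 3. Model S2 wins 16–3.
Model S2 vs Aero: 12 to 7, Model S2.
Echo vs Drift: Echo, 11–8.
Echo vs Bolt: Echo is ranked higher on 2+2+3 = 7 ballots, Bolt on 12. Bolt wins 12–7.
Echo vs Concept 2: Echo, 11–8.
Echo vs Aero: 2+3+1+2+3 = 11 for Echo, 8 for Aero — Echo by 11–8.
Drift vs Bolt: Bolt, 12–7.
Drift vs Concept 2: Concept 2 wins 11–8.
Drift vs Aero: 7+1+1+3 = 12 for Drift, 7 for Aero — Drift by 12–7.
Bolt vs Concept 2: Bolt is ranked higher on 2+3+1+2+1+3 = 12 ballots, Concept 2 on 7. Bolt wins 12–7.
Bolt vs Aero: Bolt preferred on 3+1+1+3 = 8 ballots; Aero wins 11–8.
Concept 2 vs Aero: Concept 2 is ranked higher on 3+1+3 = 7 ballots, Aero on 12. Aero wins 12–7.
Each design drops at least one matchup (Model S2 loses to Echo; Echo loses to Bolt; Drift loses to Model S2; Bolt loses to Aero; Concept 2 loses to Model S2; Aero loses to Model S2); the cycle Model S2 > Aero > Bolt > Model S2 rules out a Condorcet winner.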